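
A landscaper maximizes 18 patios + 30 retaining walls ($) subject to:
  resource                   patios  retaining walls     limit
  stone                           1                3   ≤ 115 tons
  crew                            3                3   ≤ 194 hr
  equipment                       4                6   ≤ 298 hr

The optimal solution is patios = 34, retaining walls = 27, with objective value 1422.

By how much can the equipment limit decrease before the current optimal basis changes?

68

Binding constraints: stone, equipment. The basis is B = [[1,3],[4,6]] with det -6.
Per unit decrease in equipment, x* moves by d = (-0.5, 0.1667).
The basis stays optimal until patios reaches 0; allowable decrease = 68 hr.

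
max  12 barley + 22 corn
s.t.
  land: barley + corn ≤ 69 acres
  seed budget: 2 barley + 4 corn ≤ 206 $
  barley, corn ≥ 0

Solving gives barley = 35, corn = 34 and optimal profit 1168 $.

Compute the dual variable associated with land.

2

Both land and seed budget are binding at x*.
Dual feasibility on the basic columns requires 1·y_land + 2·y_seed budget = 12, 1·y_land + 4·y_seed budget = 22.
This yields shadow prices y_land = 2, y_seed budget = 5.
Shadow price of land = 2.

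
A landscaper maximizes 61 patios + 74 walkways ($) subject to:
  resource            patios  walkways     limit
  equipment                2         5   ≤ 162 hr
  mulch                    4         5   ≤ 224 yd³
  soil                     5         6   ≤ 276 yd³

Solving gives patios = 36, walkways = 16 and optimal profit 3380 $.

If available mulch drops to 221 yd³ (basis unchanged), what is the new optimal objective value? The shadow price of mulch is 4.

3368

Δb = -3, so new z* = 3380 + (4)·(-3) = 3380 − 12 = 3368.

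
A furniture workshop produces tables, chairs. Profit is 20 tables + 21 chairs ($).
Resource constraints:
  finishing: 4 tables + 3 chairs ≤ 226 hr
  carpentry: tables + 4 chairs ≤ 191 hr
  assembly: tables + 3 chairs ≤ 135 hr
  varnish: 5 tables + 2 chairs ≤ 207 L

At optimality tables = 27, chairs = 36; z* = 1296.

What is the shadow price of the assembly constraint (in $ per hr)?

Binding: assembly and varnish. Non-binding: finishing (10 unused), carpentry (20 unused).
Slack constraints have shadow price 0 (complementary slackness).
The binding rows give the dual system: 1·y_assembly + 5·y_varnish = 20 and 3·y_assembly + 2·y_varnish = 21.
Solving: y_assembly = 5, y_varnish = 3.
Shadow price of assembly = 5.

5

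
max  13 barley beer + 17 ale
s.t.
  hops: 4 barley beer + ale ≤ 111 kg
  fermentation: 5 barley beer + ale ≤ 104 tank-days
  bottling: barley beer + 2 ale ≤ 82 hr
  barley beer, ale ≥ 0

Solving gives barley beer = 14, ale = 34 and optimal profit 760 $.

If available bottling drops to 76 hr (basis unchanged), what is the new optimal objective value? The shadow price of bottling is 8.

712

Δb = -6, so new z* = 760 + (8)·(-6) = 760 − 48 = 712.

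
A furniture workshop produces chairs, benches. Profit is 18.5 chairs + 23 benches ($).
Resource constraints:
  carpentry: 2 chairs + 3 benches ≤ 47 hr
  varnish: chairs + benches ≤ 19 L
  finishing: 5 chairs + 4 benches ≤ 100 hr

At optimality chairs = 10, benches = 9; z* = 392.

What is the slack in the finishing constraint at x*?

14

finishing used = 5·10 + 4·9 = 86; slack = 100 − 86 = 14.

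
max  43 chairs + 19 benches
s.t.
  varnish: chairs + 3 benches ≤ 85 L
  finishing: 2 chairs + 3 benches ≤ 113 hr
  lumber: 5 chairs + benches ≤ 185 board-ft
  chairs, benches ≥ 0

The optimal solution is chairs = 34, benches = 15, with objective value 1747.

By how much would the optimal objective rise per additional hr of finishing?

4

At the optimum: varnish uses 79 of 85 (slack = 6); finishing uses 113 of 113 (binding); lumber uses 185 of 185 (binding).
Slack constraints have shadow price 0 (complementary slackness).
The binding rows give the dual system: 2·y_finishing + 5·y_lumber = 43 and 3·y_finishing + 1·y_lumber = 19.
→ y_finishing = 4 and y_lumber = 7.
Shadow price of finishing = 4.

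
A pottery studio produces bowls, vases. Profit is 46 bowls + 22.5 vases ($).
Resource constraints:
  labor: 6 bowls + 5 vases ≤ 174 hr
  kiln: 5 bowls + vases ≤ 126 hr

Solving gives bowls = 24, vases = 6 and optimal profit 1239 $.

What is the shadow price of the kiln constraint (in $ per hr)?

5

Both labor and kiln are binding at x*.
Dual feasibility on the basic columns requires 6·y_labor + 5·y_kiln = 46, 5·y_labor + 1·y_kiln = 22.5.
Solving: y_labor = 3.5, y_kiln = 5.
Shadow price of kiln = 5.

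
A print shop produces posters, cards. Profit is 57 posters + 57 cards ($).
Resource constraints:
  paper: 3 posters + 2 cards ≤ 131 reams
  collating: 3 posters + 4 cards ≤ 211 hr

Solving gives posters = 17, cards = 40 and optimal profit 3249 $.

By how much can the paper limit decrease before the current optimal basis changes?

25.5

Binding constraints: paper, collating. The basis is B = [[3,2],[3,4]] with det 6.
Per unit decrease in paper, x* moves by d = (-0.6667, 0.5).
The basis stays optimal until posters reaches 0; allowable decrease = 25.5 reams.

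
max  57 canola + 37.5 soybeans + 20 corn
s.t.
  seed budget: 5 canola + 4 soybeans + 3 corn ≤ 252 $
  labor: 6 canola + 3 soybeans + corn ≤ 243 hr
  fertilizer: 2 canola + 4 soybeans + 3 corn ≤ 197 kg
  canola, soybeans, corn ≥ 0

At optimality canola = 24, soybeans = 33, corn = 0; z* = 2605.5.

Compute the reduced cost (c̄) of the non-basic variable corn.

At the optimum: seed budget uses 252 of 252 (binding); labor uses 243 of 243 (binding); fertilizer uses 180 of 197 (slack = 17).
Since fertilizer is not tight, its dual is 0.
Dual feasibility on the basic columns requires 5·y_seed budget + 6·y_labor = 57, 4·y_seed budget + 3·y_labor = 37.5.
Solving: y_seed budget = 6, y_labor = 4.5.
Reduced cost of corn: c₃ − yᵀa₃ = 20 − (6·3 + 4.5·1) = 20 − 22.5 = -2.5.

-2.5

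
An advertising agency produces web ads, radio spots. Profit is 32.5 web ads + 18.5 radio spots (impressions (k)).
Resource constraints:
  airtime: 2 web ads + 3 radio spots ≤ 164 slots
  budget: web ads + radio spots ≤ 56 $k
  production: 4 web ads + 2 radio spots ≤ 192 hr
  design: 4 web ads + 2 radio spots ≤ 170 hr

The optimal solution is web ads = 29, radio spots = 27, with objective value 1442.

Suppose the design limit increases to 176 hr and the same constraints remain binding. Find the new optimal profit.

1484

At the optimum: airtime uses 139 of 164 (slack = 25); budget uses 56 of 56 (binding); production uses 170 of 192 (slack = 22); design uses 170 of 170 (binding).
By complementary slackness, y = 0 for the non-binding constraints.
From A_Bᵀ y = c: 1·y_budget + 4·y_design = 32.5; 1·y_budget + 2·y_design = 18.5.
Solving: y_budget = 4.5, y_design = 7.
Δz = y_design·Δb = 7 × (6) = 42, so new z* = 1442 + 42 = 1484.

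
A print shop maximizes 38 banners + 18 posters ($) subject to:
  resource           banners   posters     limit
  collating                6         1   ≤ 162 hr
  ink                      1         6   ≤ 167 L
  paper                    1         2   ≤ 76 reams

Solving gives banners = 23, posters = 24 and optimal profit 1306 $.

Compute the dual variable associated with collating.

6

Binding: collating and ink. Non-binding: paper (5 unused).
By complementary slackness, y = 0 for the non-binding constraint.
From A_Bᵀ y = c: 6·y_collating + 1·y_ink = 38; 1·y_collating + 6·y_ink = 18.
Solving: y_collating = 6, y_ink = 2.
Shadow price of collating = 6.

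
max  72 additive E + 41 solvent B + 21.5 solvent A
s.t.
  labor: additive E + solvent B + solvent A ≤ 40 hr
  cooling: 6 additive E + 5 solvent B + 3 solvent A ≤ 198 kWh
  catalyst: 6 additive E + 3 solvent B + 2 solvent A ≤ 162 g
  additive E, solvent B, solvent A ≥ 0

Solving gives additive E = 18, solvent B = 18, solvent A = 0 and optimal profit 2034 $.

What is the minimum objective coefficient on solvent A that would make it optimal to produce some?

Binding: cooling and catalyst. Non-binding: labor (4 unused).
By complementary slackness, y = 0 for the non-binding constraint.
The binding rows give the dual system: 6·y_cooling + 6·y_catalyst = 72 and 5·y_cooling + 3·y_catalyst = 41.
This yields shadow prices y_cooling = 2.5, y_catalyst = 9.5.
solvent A enters the basis when its profit ≥ yᵀa₃ = 2.5·3 + 9.5·2 = 26.5.

26.5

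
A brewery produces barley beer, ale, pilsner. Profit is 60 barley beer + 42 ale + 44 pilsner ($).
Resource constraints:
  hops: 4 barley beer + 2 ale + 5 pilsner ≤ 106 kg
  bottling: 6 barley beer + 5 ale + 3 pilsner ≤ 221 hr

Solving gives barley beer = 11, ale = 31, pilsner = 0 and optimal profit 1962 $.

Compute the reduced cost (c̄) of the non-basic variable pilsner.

Both hops and bottling are binding at x*.
Dual feasibility on the basic columns requires 4·y_hops + 6·y_bottling = 60, 2·y_hops + 5·y_bottling = 42.
→ y_hops = 6 and y_bottling = 6.
Reduced cost of pilsner: c₃ − yᵀa₃ = 44 − (6·5 + 6·3) = 44 − 48 = -4.

-4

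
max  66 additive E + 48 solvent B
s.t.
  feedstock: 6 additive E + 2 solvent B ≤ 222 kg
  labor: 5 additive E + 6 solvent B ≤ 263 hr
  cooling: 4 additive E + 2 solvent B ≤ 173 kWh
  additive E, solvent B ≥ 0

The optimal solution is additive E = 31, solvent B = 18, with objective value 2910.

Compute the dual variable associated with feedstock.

6

At the optimum: feedstock uses 222 of 222 (binding); labor uses 263 of 263 (binding); cooling uses 160 of 173 (slack = 13).
By complementary slackness, y = 0 for the non-binding constraint.
The binding rows give the dual system: 6·y_feedstock + 5·y_labor = 66 and 2·y_feedstock + 6·y_labor = 48.
This yields shadow prices y_feedstock = 6, y_labor = 6.
Shadow price of feedstock = 6.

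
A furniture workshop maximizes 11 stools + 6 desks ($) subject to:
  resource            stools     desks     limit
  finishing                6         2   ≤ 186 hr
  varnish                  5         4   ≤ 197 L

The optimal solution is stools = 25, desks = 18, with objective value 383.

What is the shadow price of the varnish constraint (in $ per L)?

1

At the optimum: finishing uses 186 of 186 (binding); varnish uses 197 of 197 (binding).
From A_Bᵀ y = c: 6·y_finishing + 5·y_varnish = 11; 2·y_finishing + 4·y_varnish = 6.
This yields shadow prices y_finishing = 1, y_varnish = 1.
Shadow price of varnish = 1.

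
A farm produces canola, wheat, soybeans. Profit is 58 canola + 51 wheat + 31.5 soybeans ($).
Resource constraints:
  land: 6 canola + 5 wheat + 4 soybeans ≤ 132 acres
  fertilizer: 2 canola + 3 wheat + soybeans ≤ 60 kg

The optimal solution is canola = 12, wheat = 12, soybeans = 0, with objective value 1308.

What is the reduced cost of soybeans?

-6.5

Both land and fertilizer are binding at x*.
From A_Bᵀ y = c: 6·y_land + 2·y_fertilizer = 58; 5·y_land + 3·y_fertilizer = 51.
This yields shadow prices y_land = 9, y_fertilizer = 2.
Reduced cost of soybeans: c₃ − yᵀa₃ = 31.5 − (9·4 + 2·1) = 31.5 − 38 = -6.5.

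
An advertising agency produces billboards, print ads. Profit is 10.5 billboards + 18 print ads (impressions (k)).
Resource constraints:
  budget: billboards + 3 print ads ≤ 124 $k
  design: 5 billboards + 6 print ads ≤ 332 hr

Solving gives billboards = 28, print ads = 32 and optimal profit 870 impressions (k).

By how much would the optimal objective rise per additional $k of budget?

At the optimum: budget uses 124 of 124 (binding); design uses 332 of 332 (binding).
Dual feasibility on the basic columns requires 1·y_budget + 5·y_design = 10.5, 3·y_budget + 6·y_design = 18.
→ y_budget = 3 and y_design = 1.5.
Shadow price of budget = 3.

3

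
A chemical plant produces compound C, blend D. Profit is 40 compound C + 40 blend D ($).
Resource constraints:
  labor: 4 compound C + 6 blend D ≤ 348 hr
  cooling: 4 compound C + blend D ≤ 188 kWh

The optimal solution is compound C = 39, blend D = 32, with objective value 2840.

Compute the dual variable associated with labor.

6

Check each constraint at x*: labor 348/348 (tight); cooling 188/188 (tight).
The binding rows give the dual system: 4·y_labor + 4·y_cooling = 40 and 6·y_labor + 1·y_cooling = 40.
This yields shadow prices y_labor = 6, y_cooling = 4.
Shadow price of labor = 6.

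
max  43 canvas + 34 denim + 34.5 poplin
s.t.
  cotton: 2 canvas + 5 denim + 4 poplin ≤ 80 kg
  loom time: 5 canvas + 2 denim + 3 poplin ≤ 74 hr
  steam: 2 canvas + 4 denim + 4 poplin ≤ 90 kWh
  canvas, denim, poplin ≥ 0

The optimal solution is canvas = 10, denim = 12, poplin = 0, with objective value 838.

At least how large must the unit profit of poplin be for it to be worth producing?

37

At the optimum: cotton uses 80 of 80 (binding); loom time uses 74 of 74 (binding); steam uses 68 of 90 (slack = 22).
Since steam is not tight, its dual is 0.
From A_Bᵀ y = c: 2·y_cotton + 5·y_loom time = 43; 5·y_cotton + 2·y_loom time = 34.
→ y_cotton = 4 and y_loom time = 7.
poplin enters the basis when its profit ≥ yᵀa₃ = 4·4 + 7·3 = 37.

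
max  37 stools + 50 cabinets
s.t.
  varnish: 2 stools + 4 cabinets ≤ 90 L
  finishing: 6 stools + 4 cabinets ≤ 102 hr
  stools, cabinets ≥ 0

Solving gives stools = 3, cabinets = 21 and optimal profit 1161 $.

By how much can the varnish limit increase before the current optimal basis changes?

Binding constraints: varnish, finishing. The basis is B = [[2,4],[6,4]] with det -16.
Per unit increase in varnish, x* moves by d = (-0.25, 0.375).
The basis stays optimal until stools reaches 0; allowable increase = 12 L.

12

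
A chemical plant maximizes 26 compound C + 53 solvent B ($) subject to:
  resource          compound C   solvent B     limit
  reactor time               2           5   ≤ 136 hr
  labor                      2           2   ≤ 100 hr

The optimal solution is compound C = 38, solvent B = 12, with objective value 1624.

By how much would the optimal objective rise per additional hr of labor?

Check each constraint at x*: reactor time 136/136 (tight); labor 100/100 (tight).
From A_Bᵀ y = c: 2·y_reactor time + 2·y_labor = 26; 5·y_reactor time + 2·y_labor = 53.
→ y_reactor time = 9 and y_labor = 4.
Shadow price of labor = 4.

4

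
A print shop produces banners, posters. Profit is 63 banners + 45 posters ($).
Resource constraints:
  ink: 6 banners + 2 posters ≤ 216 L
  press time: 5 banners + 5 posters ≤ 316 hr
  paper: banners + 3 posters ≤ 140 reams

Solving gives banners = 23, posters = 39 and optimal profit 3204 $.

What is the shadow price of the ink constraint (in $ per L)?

At the optimum: ink uses 216 of 216 (binding); press time uses 310 of 316 (slack = 6); paper uses 140 of 140 (binding).
By complementary slackness, y = 0 for the non-binding constraint.
The binding rows give the dual system: 6·y_ink + 1·y_paper = 63 and 2·y_ink + 3·y_paper = 45.
This yields shadow prices y_ink = 9, y_paper = 9.
Shadow price of ink = 9.

9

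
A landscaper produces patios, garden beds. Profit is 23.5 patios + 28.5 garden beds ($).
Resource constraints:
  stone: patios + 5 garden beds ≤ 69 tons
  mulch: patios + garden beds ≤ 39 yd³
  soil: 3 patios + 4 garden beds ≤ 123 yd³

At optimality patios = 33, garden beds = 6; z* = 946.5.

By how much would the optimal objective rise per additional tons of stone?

Check each constraint at x*: stone 63/69 (slack 6); mulch 39/39 (tight); soil 123/123 (tight).
Since stone is not tight, its dual is 0.
The binding rows give the dual system: 1·y_mulch + 3·y_soil = 23.5 and 1·y_mulch + 4·y_soil = 28.5.
→ y_mulch = 8.5 and y_soil = 5.
Shadow price of stone = 0.

0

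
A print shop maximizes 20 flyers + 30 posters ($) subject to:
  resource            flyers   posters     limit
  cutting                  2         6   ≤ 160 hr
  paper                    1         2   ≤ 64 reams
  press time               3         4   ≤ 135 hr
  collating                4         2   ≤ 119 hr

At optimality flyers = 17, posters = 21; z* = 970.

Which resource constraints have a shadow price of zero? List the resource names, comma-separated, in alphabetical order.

collating, paper

cutting: 160/160 (binding)
paper: 59/64 (slack 5)
press time: 135/135 (binding)
collating: 110/119 (slack 9)
By complementary slackness, a constraint with positive slack has shadow price 0 → collating, paper.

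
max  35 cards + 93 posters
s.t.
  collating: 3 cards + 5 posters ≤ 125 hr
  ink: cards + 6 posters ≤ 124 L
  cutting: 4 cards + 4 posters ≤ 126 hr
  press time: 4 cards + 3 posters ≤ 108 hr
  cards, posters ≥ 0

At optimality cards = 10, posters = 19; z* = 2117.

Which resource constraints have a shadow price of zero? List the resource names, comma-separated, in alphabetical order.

cutting, press time

collating: 125/125 (binding)
ink: 124/124 (binding)
cutting: 116/126 (slack 10)
press time: 97/108 (slack 11)
By complementary slackness, a constraint with positive slack has shadow price 0 → cutting, press time.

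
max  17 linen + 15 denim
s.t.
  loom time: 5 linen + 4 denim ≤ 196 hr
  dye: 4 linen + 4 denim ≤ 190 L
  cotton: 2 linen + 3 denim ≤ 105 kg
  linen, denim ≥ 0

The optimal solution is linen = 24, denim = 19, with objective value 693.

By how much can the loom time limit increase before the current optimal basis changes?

Binding constraints: loom time, cotton. The basis is B = [[5,4],[2,3]] with det 7.
Per unit increase in loom time, x* moves by d = (0.4286, -0.2857).
The basis stays optimal until dye becomes binding; allowable increase = 31.5 hr.

31.5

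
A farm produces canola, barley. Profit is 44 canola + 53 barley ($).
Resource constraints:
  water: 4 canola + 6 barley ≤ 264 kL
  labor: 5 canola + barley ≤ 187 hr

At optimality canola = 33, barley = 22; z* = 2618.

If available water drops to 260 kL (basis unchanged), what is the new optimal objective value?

2584

Check each constraint at x*: water 264/264 (tight); labor 187/187 (tight).
Dual feasibility on the basic columns requires 4·y_water + 5·y_labor = 44, 6·y_water + 1·y_labor = 53.
This yields shadow prices y_water = 8.5, y_labor = 2.
Δz = y_water·Δb = 8.5 × (-4) = -34, so new z* = 2618 − 34 = 2584.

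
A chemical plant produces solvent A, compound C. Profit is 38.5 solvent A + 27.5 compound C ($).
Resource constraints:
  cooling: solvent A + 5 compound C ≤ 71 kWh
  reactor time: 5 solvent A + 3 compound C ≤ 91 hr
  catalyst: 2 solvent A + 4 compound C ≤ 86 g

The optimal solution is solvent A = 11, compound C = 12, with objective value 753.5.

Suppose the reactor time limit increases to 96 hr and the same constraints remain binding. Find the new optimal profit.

Binding: cooling and reactor time. Non-binding: catalyst (16 unused).
By complementary slackness, y = 0 for the non-binding constraint.
The binding rows give the dual system: 1·y_cooling + 5·y_reactor time = 38.5 and 5·y_cooling + 3·y_reactor time = 27.5.
→ y_cooling = 1 and y_reactor time = 7.5.
Δz = y_reactor time·Δb = 7.5 × (5) = 37.5, so new z* = 753.5 + 37.5 = 791.

791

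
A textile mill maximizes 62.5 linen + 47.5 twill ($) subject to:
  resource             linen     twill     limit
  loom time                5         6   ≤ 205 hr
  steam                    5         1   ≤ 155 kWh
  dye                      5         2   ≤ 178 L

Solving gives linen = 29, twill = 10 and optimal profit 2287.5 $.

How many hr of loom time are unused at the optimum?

loom time used = 5·29 + 6·10 = 205; slack = 205 − 205 = 0.

0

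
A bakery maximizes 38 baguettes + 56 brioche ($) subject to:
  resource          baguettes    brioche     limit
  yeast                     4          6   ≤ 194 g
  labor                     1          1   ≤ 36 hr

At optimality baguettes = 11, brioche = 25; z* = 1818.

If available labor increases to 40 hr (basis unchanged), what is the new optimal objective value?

Both yeast and labor are binding at x*.
The binding rows give the dual system: 4·y_yeast + 1·y_labor = 38 and 6·y_yeast + 1·y_labor = 56.
Solving: y_yeast = 9, y_labor = 2.
Δz = y_labor·Δb = 2 × (4) = 8, so new z* = 1818 + 8 = 1826.

1826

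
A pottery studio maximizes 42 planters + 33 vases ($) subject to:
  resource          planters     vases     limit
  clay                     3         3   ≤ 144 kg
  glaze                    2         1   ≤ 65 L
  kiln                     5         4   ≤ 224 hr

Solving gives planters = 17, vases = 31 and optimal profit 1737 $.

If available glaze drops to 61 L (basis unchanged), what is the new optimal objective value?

At the optimum: clay uses 144 of 144 (binding); glaze uses 65 of 65 (binding); kiln uses 209 of 224 (slack = 15).
By complementary slackness, y = 0 for the non-binding constraint.
The binding rows give the dual system: 3·y_clay + 2·y_glaze = 42 and 3·y_clay + 1·y_glaze = 33.
Solving: y_clay = 8, y_glaze = 9.
Δz = y_glaze·Δb = 9 × (-4) = -36, so new z* = 1737 − 36 = 1701.

1701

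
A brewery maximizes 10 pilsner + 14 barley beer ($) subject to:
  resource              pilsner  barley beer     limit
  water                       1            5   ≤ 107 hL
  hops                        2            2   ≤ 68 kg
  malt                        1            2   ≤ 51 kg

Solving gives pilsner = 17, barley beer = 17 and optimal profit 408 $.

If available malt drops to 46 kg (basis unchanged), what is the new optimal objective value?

Check each constraint at x*: water 102/107 (slack 5); hops 68/68 (tight); malt 51/51 (tight).
Slack constraints have shadow price 0 (complementary slackness).
From A_Bᵀ y = c: 2·y_hops + 1·y_malt = 10; 2·y_hops + 2·y_malt = 14.
Solving: y_hops = 3, y_malt = 4.
Δz = y_malt·Δb = 4 × (-5) = -20, so new z* = 408 − 20 = 388.

388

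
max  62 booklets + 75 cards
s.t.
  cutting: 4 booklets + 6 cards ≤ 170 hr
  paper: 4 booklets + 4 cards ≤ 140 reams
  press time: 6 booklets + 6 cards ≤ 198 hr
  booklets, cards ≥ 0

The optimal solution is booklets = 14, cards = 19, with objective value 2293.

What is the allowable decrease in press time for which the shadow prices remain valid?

Binding constraints: cutting, press time. The basis is B = [[4,6],[6,6]] with det -12.
Per unit decrease in press time, x* moves by d = (-0.5, 0.3333).
The basis stays optimal until booklets reaches 0; allowable decrease = 28 hr.

28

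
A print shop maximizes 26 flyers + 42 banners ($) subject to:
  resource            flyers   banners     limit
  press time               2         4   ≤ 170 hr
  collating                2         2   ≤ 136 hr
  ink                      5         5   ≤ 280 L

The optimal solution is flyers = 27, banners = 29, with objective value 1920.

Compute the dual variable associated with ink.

Binding: press time and ink. Non-binding: collating (24 unused).
Slack constraints have shadow price 0 (complementary slackness).
From A_Bᵀ y = c: 2·y_press time + 5·y_ink = 26; 4·y_press time + 5·y_ink = 42.
→ y_press time = 8 and y_ink = 2.
Shadow price of ink = 2.

2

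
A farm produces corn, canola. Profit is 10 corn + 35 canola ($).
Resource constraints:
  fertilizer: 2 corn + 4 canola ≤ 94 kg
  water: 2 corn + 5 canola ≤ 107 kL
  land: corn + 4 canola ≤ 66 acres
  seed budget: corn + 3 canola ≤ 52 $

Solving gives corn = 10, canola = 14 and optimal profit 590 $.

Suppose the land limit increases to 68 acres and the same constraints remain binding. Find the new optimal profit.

600

Check each constraint at x*: fertilizer 76/94 (slack 18); water 90/107 (slack 17); land 66/66 (tight); seed budget 52/52 (tight).
Slack constraints have shadow price 0 (complementary slackness).
Dual feasibility on the basic columns requires 1·y_land + 1·y_seed budget = 10, 4·y_land + 3·y_seed budget = 35.
Solving: y_land = 5, y_seed budget = 5.
Δz = y_land·Δb = 5 × (2) = 10, so new z* = 590 + 10 = 600.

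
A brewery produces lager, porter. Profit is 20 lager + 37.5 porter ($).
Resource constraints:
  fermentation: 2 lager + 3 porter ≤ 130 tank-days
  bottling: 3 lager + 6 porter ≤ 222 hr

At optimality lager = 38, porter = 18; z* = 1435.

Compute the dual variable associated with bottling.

At the optimum: fermentation uses 130 of 130 (binding); bottling uses 222 of 222 (binding).
The binding rows give the dual system: 2·y_fermentation + 3·y_bottling = 20 and 3·y_fermentation + 6·y_bottling = 37.5.
This yields shadow prices y_fermentation = 2.5, y_bottling = 5.
Shadow price of bottling = 5.

5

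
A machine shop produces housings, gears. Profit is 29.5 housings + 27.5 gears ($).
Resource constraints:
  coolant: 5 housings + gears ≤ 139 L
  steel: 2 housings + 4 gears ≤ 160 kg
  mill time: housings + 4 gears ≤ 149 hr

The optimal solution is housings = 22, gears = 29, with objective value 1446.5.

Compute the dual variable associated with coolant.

3.5

Check each constraint at x*: coolant 139/139 (tight); steel 160/160 (tight); mill time 138/149 (slack 11).
Since mill time is not tight, its dual is 0.
From A_Bᵀ y = c: 5·y_coolant + 2·y_steel = 29.5; 1·y_coolant + 4·y_steel = 27.5.
→ y_coolant = 3.5 and y_steel = 6.
Shadow price of coolant = 3.5.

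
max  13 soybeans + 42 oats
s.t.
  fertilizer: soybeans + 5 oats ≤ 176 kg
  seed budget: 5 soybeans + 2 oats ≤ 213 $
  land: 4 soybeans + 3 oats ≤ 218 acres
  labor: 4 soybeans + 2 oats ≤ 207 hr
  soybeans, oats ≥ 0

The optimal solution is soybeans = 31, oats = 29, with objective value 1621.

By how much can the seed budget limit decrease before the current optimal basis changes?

Binding constraints: fertilizer, seed budget. The basis is B = [[1,5],[5,2]] with det -23.
Per unit decrease in seed budget, x* moves by d = (-0.2174, 0.0435).
The basis stays optimal until soybeans reaches 0; allowable decrease = 142.6 $.

142.6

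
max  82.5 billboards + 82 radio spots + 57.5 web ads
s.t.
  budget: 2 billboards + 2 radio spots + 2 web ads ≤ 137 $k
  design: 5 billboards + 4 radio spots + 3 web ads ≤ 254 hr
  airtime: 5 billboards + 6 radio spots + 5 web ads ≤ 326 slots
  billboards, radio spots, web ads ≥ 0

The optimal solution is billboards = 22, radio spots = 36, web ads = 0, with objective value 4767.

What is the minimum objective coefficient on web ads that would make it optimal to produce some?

65.5

Check each constraint at x*: budget 116/137 (slack 21); design 254/254 (tight); airtime 326/326 (tight).
By complementary slackness, y = 0 for the non-binding constraint.
Dual feasibility on the basic columns requires 5·y_design + 5·y_airtime = 82.5, 4·y_design + 6·y_airtime = 82.
→ y_design = 8.5 and y_airtime = 8.
web ads enters the basis when its profit ≥ yᵀa₃ = 8.5·3 + 8·5 = 65.5.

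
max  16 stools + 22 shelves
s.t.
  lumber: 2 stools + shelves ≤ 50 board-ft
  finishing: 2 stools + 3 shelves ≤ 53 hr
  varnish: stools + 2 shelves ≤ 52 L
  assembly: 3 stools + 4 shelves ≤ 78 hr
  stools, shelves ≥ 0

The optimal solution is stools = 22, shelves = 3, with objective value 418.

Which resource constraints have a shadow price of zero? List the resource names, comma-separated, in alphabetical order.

lumber: 47/50 (slack 3)
finishing: 53/53 (binding)
varnish: 28/52 (slack 24)
assembly: 78/78 (binding)
By complementary slackness, a constraint with positive slack has shadow price 0 → lumber, varnish.

lumber, varnish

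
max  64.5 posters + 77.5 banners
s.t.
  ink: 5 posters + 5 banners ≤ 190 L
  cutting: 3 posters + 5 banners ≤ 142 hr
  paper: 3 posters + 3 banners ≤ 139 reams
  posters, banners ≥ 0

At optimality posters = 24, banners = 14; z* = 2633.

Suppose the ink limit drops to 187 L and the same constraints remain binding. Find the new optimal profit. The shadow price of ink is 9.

2606

Δb = -3, so new z* = 2633 + (9)·(-3) = 2633 − 27 = 2606.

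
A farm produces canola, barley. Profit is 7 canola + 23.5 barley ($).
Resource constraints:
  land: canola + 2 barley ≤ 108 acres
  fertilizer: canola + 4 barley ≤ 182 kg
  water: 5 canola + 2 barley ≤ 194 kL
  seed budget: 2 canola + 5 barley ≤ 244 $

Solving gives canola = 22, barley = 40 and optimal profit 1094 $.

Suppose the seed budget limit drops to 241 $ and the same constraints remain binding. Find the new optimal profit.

1089.5

Binding: fertilizer and seed budget. Non-binding: land (6 unused), water (4 unused).
Slack constraints have shadow price 0 (complementary slackness).
Dual feasibility on the basic columns requires 1·y_fertilizer + 2·y_seed budget = 7, 4·y_fertilizer + 5·y_seed budget = 23.5.
This yields shadow prices y_fertilizer = 4, y_seed budget = 1.5.
Δz = y_seed budget·Δb = 1.5 × (-3) = -4.5, so new z* = 1094 − 4.5 = 1089.5.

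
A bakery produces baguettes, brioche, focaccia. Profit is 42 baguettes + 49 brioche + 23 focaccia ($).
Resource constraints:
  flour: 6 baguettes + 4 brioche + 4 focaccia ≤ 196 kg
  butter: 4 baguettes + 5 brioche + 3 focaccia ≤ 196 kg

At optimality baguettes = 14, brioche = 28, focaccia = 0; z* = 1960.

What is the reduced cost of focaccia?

-8

At the optimum: flour uses 196 of 196 (binding); butter uses 196 of 196 (binding).
From A_Bᵀ y = c: 6·y_flour + 4·y_butter = 42; 4·y_flour + 5·y_butter = 49.
Solving: y_flour = 1, y_butter = 9.
Reduced cost of focaccia: c₃ − yᵀa₃ = 23 − (1·4 + 9·3) = 23 − 31 = -8.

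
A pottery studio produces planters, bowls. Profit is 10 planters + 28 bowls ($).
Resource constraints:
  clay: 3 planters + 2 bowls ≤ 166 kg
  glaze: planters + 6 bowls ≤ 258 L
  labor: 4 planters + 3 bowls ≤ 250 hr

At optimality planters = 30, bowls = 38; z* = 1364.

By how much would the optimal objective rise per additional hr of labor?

0

Check each constraint at x*: clay 166/166 (tight); glaze 258/258 (tight); labor 234/250 (slack 16).
Since labor is not tight, its dual is 0.
From A_Bᵀ y = c: 3·y_clay + 1·y_glaze = 10; 2·y_clay + 6·y_glaze = 28.
Solving: y_clay = 2, y_glaze = 4.
Shadow price of labor = 0.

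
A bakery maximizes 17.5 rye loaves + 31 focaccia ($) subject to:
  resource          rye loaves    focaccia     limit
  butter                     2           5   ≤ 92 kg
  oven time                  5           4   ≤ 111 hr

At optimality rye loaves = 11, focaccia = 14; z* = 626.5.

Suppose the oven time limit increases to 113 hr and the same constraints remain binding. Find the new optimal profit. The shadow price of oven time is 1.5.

629.5

Δb = 2, so new z* = 626.5 + (1.5)·(2) = 626.5 + 3 = 629.5.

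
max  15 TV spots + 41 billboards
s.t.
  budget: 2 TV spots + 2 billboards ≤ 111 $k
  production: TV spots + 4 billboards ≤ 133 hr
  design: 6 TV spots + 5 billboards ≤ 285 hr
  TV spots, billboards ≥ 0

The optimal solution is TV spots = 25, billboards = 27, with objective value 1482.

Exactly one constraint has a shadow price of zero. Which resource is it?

budget: 104/111 (slack 7)
production: 133/133 (binding)
design: 285/285 (binding)
By complementary slackness, a constraint with positive slack has shadow price 0 → budget.

budget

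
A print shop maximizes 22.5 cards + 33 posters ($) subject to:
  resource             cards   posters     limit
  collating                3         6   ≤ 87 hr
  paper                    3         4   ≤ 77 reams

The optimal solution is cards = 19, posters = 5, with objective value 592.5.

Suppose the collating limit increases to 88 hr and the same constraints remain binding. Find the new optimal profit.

At the optimum: collating uses 87 of 87 (binding); paper uses 77 of 77 (binding).
Dual feasibility on the basic columns requires 3·y_collating + 3·y_paper = 22.5, 6·y_collating + 4·y_paper = 33.
Solving: y_collating = 1.5, y_paper = 6.
Δz = y_collating·Δb = 1.5 × (1) = 1.5, so new z* = 592.5 + 1.5 = 594.

594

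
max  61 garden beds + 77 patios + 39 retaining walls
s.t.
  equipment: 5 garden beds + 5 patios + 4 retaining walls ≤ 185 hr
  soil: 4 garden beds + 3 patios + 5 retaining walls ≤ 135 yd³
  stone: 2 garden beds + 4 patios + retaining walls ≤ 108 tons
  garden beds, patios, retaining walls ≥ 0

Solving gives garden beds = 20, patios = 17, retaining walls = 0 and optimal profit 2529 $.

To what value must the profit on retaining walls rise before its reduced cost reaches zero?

44

At the optimum: equipment uses 185 of 185 (binding); soil uses 131 of 135 (slack = 4); stone uses 108 of 108 (binding).
By complementary slackness, y = 0 for the non-binding constraint.
The binding rows give the dual system: 5·y_equipment + 2·y_stone = 61 and 5·y_equipment + 4·y_stone = 77.
Solving: y_equipment = 9, y_stone = 8.
retaining walls enters the basis when its profit ≥ yᵀa₃ = 9·4 + 8·1 = 44.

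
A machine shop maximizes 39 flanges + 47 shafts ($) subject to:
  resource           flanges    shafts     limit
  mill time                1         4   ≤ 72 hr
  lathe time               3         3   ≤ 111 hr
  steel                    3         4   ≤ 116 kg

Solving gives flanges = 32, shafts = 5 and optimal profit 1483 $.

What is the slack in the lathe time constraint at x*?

0

lathe time used = 3·32 + 3·5 = 111; slack = 111 − 111 = 0.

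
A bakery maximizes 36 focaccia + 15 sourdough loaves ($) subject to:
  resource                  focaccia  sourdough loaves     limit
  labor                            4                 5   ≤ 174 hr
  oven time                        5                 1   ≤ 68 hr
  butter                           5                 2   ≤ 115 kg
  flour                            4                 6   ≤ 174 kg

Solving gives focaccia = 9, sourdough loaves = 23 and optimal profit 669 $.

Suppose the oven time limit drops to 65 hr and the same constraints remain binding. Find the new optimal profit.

651

Check each constraint at x*: labor 151/174 (slack 23); oven time 68/68 (tight); butter 91/115 (slack 24); flour 174/174 (tight).
Slack constraints have shadow price 0 (complementary slackness).
The binding rows give the dual system: 5·y_oven time + 4·y_flour = 36 and 1·y_oven time + 6·y_flour = 15.
This yields shadow prices y_oven time = 6, y_flour = 1.5.
Δz = y_oven time·Δb = 6 × (-3) = -18, so new z* = 669 − 18 = 651.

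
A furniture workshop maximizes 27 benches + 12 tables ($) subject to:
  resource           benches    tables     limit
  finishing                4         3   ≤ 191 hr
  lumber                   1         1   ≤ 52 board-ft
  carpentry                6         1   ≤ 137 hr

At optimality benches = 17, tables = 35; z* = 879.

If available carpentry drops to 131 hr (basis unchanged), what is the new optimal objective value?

861

Binding: lumber and carpentry. Non-binding: finishing (18 unused).
By complementary slackness, y = 0 for the non-binding constraint.
Dual feasibility on the basic columns requires 1·y_lumber + 6·y_carpentry = 27, 1·y_lumber + 1·y_carpentry = 12.
This yields shadow prices y_lumber = 9, y_carpentry = 3.
Δz = y_carpentry·Δb = 3 × (-6) = -18, so new z* = 879 − 18 = 861.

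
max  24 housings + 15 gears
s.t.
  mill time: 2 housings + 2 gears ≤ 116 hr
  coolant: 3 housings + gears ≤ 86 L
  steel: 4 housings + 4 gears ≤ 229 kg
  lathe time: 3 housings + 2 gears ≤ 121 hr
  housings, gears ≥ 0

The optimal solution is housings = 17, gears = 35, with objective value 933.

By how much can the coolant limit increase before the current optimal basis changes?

Binding constraints: coolant, lathe time. The basis is B = [[3,1],[3,2]] with det 3.
Per unit increase in coolant, x* moves by d = (0.6667, -1).
The basis stays optimal until gears reaches 0; allowable increase = 35 L.

35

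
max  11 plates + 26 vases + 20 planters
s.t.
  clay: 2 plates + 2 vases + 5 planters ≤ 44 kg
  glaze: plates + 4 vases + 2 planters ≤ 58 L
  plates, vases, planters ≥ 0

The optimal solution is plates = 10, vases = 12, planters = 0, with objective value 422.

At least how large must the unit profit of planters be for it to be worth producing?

Both clay and glaze are binding at x*.
Dual feasibility on the basic columns requires 2·y_clay + 1·y_glaze = 11, 2·y_clay + 4·y_glaze = 26.
Solving: y_clay = 3, y_glaze = 5.
planters enters the basis when its profit ≥ yᵀa₃ = 3·5 + 5·2 = 25.

25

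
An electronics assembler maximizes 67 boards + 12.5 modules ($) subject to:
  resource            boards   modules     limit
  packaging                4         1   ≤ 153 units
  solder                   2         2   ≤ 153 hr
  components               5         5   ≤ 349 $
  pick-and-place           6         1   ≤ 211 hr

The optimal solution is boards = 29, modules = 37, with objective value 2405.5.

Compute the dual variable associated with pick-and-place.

8.5

Check each constraint at x*: packaging 153/153 (tight); solder 132/153 (slack 21); components 330/349 (slack 19); pick-and-place 211/211 (tight).
Slack constraints have shadow price 0 (complementary slackness).
The binding rows give the dual system: 4·y_packaging + 6·y_pick-and-place = 67 and 1·y_packaging + 1·y_pick-and-place = 12.5.
This yields shadow prices y_packaging = 4, y_pick-and-place = 8.5.
Shadow price of pick-and-place = 8.5.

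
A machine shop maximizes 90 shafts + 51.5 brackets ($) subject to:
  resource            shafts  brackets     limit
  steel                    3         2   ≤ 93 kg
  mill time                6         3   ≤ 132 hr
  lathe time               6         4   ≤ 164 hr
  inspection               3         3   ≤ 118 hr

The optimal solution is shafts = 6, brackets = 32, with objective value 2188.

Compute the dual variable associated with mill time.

At the optimum: steel uses 82 of 93 (slack = 11); mill time uses 132 of 132 (binding); lathe time uses 164 of 164 (binding); inspection uses 114 of 118 (slack = 4).
Slack constraints have shadow price 0 (complementary slackness).
Dual feasibility on the basic columns requires 6·y_mill time + 6·y_lathe time = 90, 3·y_mill time + 4·y_lathe time = 51.5.
Solving: y_mill time = 8.5, y_lathe time = 6.5.
Shadow price of mill time = 8.5.

8.5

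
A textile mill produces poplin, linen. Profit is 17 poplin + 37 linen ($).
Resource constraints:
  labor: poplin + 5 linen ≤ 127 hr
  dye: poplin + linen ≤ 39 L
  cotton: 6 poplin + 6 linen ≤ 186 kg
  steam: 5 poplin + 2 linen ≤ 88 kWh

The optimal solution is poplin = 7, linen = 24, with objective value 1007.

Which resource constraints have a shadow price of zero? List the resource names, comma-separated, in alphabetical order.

dye, steam

labor: 127/127 (binding)
dye: 31/39 (slack 8)
cotton: 186/186 (binding)
steam: 83/88 (slack 5)
By complementary slackness, a constraint with positive slack has shadow price 0 → dye, steam.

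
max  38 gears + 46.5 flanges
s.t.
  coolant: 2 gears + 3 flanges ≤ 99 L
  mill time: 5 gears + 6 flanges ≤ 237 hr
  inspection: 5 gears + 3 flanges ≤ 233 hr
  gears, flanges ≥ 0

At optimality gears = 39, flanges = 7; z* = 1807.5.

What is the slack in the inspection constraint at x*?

17

inspection used = 5·39 + 3·7 = 216; slack = 233 − 216 = 17.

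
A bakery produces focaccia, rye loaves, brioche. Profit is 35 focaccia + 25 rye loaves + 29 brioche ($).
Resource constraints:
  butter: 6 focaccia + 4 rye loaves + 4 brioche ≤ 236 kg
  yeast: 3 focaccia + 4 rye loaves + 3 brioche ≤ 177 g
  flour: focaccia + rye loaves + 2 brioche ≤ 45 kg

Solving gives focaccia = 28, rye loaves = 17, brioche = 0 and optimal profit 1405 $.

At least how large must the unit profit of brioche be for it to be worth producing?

30

At the optimum: butter uses 236 of 236 (binding); yeast uses 152 of 177 (slack = 25); flour uses 45 of 45 (binding).
Since yeast is not tight, its dual is 0.
From A_Bᵀ y = c: 6·y_butter + 1·y_flour = 35; 4·y_butter + 1·y_flour = 25.
→ y_butter = 5 and y_flour = 5.
brioche enters the basis when its profit ≥ yᵀa₃ = 5·4 + 5·2 = 30.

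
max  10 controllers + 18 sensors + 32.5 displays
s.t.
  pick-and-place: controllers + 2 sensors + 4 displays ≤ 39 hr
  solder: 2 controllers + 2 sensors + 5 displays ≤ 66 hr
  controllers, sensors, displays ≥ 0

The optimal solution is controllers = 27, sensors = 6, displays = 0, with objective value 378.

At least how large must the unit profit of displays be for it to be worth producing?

At the optimum: pick-and-place uses 39 of 39 (binding); solder uses 66 of 66 (binding).
From A_Bᵀ y = c: 1·y_pick-and-place + 2·y_solder = 10; 2·y_pick-and-place + 2·y_solder = 18.
→ y_pick-and-place = 8 and y_solder = 1.
displays enters the basis when its profit ≥ yᵀa₃ = 8·4 + 1·5 = 37.

37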